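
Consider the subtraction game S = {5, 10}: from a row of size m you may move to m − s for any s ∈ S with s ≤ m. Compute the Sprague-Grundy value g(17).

Build the Grundy sequence with g(k) = mex{g(k−s) : s ∈ {5, 10}, s ≤ k}:
k:     0  1  2  3  4  5  6  7  8  9 10 11 12 13 14 15 16 17
g(k):  0  0  0  0  0  1  1  1  1  1  2  2  2  2  2  0  0  0
So g(17) = 0.

0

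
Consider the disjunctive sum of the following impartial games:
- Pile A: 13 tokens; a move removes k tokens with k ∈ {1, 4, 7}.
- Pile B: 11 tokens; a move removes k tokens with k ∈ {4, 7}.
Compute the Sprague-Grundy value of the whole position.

0

Build the Grundy sequence for pile A with g(k) = mex{g(k−s) : s ∈ {1, 4, 7}, s ≤ k}:
g(0) = mex{} = 0
g(1) = mex{0} = 1
g(2) = mex{1} = 0
g(3) = mex{0} = 1
g(4) = mex{0,1} = 2
g(5) = mex{1,2} = 0
g(6) = mex{0} = 1
g(7) = mex{0,1} = 2
g(8) = mex{1,2} = 0
g(9) = mex{0} = 1
g(10) = mex{1} = 0
g(11) = mex{0,2} = 1
g(12) = mex{0,1} = 2
g(13) = mex{1,2} = 0
So g(13) = 0.
Grundy values for pile B (subtraction set {4, 7}):
k:     0  1  2  3  4  5  6  7  8  9 10 11
g(k):  0  0  0  0  1  1  1  1  2  2  2  0
So g(11) = 0.
By the Sprague-Grundy theorem, the Grundy value of a sum of independent games is the XOR of the component values.
Combined value = 0 XOR 0 = 0.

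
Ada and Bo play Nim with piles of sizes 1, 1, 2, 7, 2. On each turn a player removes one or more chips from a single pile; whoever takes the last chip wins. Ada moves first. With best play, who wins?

Nim-sum: 1 ^ 1 ^ 2 ^ 7 ^ 2 = 7.
The nim-sum is 7 ≠ 0, so this is an N-position: the player to move can win; Ada has a winning move.

Ada wins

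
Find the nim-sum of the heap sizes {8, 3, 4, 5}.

10

Compute the nim-sum pairwise:
8 XOR 3 = 11
11 XOR 4 = 15
15 XOR 5 = 10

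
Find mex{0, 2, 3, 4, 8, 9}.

0 is in the set but 1 is not, so the mex is 1.

1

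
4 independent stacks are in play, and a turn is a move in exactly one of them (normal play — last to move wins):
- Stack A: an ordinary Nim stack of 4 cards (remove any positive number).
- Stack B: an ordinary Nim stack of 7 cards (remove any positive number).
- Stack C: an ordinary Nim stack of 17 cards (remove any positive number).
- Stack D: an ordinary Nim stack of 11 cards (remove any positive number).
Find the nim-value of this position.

Stack A is a plain Nim stack of size 4, so its Grundy value is 4.
Stack B is a plain Nim stack of size 7, so its Grundy value is 7.
Stack C is a plain Nim stack of size 17, so its Grundy value is 17.
Stack D is a plain Nim stack of size 11, so its Grundy value is 11.
By the Sprague-Grundy theorem, the Grundy value of a sum of independent games is the XOR of the component values.
Combined value = 4 XOR 7 XOR 17 XOR 11 = 25.

25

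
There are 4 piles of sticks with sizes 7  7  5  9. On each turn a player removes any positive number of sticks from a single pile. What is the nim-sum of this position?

12

Nim-sum: 7 ⊕ 7 ⊕ 5 ⊕ 9 = 12.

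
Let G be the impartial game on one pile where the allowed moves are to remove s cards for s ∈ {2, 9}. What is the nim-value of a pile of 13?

1

Build the Grundy sequence with g(k) = mex{g(k−s) : s ∈ {2, 9}, s ≤ k}:
g(0) = mex{} = 0
g(1) = mex{} = 0
g(2) = mex{0} = 1
g(3) = mex{0} = 1
g(4) = mex{1} = 0
g(5) = mex{1} = 0
g(6) = mex{0} = 1
g(7) = mex{0} = 1
g(8) = mex{1} = 0
g(9) = mex{0,1} = 2
g(10) = mex{0} = 1
g(11) = mex{1,2} = 0
g(12) = mex{1} = 0
g(13) = mex{0} = 1
So g(13) = 1.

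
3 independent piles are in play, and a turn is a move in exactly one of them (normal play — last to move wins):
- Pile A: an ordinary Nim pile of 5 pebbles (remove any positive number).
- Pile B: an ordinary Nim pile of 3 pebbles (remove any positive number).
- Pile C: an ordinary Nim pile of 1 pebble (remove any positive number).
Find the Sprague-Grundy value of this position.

7

Pile A is a plain Nim pile of size 5, so its Grundy value is 5.
Pile B is a plain Nim pile of size 3, so its Grundy value is 3.
Pile C is a plain Nim pile of size 1, so its Grundy value is 1.
The value of a disjunctive sum is the nim-sum of the parts.
Combined value = 5 XOR 3 XOR 1 = 7.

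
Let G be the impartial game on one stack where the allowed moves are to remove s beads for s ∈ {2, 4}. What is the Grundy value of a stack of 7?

0

Compute g(0), g(1), … for moves {2, 4}:
k:     0  1  2  3  4  5  6  7
g(k):  0  0  1  1  2  2  0  0
So g(7) = 0.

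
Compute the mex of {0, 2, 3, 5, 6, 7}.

1

0 is in the set but 1 is not, so the mex is 1.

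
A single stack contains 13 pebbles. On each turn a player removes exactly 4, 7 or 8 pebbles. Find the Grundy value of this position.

Grundy values for subtraction set {4, 7, 8}:
g(0) = mex{} = 0
g(1) = mex{} = 0
g(2) = mex{} = 0
g(3) = mex{} = 0
g(4) = mex{0} = 1
g(5) = mex{0} = 1
g(6) = mex{0} = 1
g(7) = mex{0} = 1
g(8) = mex{0,1} = 2
g(9) = mex{0,1} = 2
g(10) = mex{0,1} = 2
g(11) = mex{0,1} = 2
g(12) = mex{1,2} = 0
g(13) = mex{1,2} = 0
So g(13) = 0.

0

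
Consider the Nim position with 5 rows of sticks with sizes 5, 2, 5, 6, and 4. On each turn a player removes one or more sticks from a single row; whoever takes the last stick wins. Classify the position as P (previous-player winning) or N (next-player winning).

Bitwise XOR of the heap sizes:
  101  (5)
  010  (2)
  101  (5)
  110  (6)
  100  (4)
  ---
  000  (0)
The nim-sum is 0, so this is a P-position: the player to move is in a losing position under optimal play.

P-position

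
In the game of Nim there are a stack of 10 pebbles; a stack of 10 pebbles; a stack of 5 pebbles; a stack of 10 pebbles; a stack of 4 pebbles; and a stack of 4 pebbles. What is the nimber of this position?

Nim-sum: 10 XOR 10 XOR 5 XOR 10 XOR 4 XOR 4 = 15.

15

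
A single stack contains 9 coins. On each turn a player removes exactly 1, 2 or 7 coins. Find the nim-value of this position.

0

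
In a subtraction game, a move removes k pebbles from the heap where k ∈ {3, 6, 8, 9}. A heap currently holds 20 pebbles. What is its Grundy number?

2

Build the Grundy sequence with g(k) = mex{g(k−s) : s ∈ {3, 6, 8, 9}, s ≤ k}:
k:     0  1  2  3  4  5  6  7  8  9 10 11 12 13 14 15 16 17 18 19 20
g(k):  0  0  0  1  1  1  2  2  2  3  3  3  0  0  0  1  1  1  2  2  2
So g(20) = 2.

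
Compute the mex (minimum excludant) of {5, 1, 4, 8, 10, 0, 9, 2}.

The values 0, 1, 2 are all present; 3 is the first non-negative integer missing from the set.

3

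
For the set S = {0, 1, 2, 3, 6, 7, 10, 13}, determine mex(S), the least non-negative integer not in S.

The values 0, 1, 2, 3 are all present; 4 is the first non-negative integer missing from the set.

4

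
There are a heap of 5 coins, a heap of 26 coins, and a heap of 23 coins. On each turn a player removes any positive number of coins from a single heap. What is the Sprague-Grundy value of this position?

Nim-sum: 5 ⊕ 26 ⊕ 23 = 8.

8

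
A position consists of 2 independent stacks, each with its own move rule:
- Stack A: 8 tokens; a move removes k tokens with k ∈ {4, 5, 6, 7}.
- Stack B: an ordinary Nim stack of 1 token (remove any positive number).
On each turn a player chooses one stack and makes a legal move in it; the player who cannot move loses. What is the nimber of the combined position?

3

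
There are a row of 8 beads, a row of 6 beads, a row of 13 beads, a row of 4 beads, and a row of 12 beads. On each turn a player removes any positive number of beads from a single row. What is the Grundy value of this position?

Compute the nim-sum pairwise:
8 XOR 6 = 14
14 XOR 13 = 3
3 XOR 4 = 7
7 XOR 12 = 11

11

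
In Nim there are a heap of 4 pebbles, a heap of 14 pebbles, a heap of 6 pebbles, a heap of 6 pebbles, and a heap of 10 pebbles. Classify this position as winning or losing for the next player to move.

Losing position

Write each in binary and XOR column by column:
  0100  (4)
  1110  (14)
  0110  (6)
  0110  (6)
  1010  (10)
  ----
  0000  (0)
The nim-sum is 0, so this is a P-position: the player to move is in a losing position under optimal play.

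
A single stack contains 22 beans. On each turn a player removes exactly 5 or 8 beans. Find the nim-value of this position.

1

Build the Grundy sequence with g(k) = mex{g(k−s) : s ∈ {5, 8}, s ≤ k}:
k:     0  1  2  3  4  5  6  7  8  9 10 11 12 13 14 15 16 17 18 19 20 21 22
g(k):  0  0  0  0  0  1  1  1  1  1  2  2  2  0  0  0  0  0  1  1  1  1  1
So g(22) = 1.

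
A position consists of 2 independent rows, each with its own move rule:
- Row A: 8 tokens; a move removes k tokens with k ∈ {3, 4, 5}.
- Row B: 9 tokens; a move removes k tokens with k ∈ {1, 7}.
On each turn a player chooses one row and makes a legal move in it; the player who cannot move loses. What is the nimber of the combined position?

1

Build the Grundy sequence for row A with g(k) = mex{g(k−s) : s ∈ {3, 4, 5}, s ≤ k}:
k:     0  1  2  3  4  5  6  7  8
g(k):  0  0  0  1  1  1  2  2  0
So g(8) = 0.
Build the Grundy sequence for row B with g(k) = mex{g(k−s) : s ∈ {1, 7}, s ≤ k}:
g(0) = mex{} = 0
g(1) = mex{0} = 1
g(2) = mex{1} = 0
g(3) = mex{0} = 1
g(4) = mex{1} = 0
g(5) = mex{0} = 1
g(6) = mex{1} = 0
g(7) = mex{0} = 1
g(8) = mex{1} = 0
g(9) = mex{0} = 1
So g(9) = 1.
By the Sprague-Grundy theorem, the Grundy value of a sum of independent games is the XOR of the component values.
Combined value = 0 ⊕ 1 = 1.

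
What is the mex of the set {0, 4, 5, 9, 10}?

1

0 is in the set but 1 is not, so the mex is 1.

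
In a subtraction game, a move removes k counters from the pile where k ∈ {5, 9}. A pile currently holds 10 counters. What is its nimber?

Grundy values for subtraction set {5, 9}:
k:     0  1  2  3  4  5  6  7  8  9 10
g(k):  0  0  0  0  0  1  1  1  1  1  2
So g(10) = 2.

2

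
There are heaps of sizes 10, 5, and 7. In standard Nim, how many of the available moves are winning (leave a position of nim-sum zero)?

1

Write each in binary and XOR column by column:
  1010  (10)
  0101  (5)
  0111  (7)
  ----
  1000  (8)
The overall nim-sum is X = 8. A heap of size p has a winning move iff p XOR X < p (reduce it to p XOR X).
  10: 10 XOR 8 = 2 < 10 — winning move (to 2).
  5: 5 XOR 8 = 13 ≥ 5 — no move.
  7: 7 XOR 8 = 15 ≥ 7 — no move.
That gives 1 winning move.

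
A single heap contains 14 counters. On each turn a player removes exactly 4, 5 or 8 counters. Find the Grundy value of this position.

0

Grundy values for subtraction set {4, 5, 8}:
g(0) = mex{} = 0
g(1) = mex{} = 0
g(2) = mex{} = 0
g(3) = mex{} = 0
g(4) = mex{0} = 1
g(5) = mex{0} = 1
g(6) = mex{0} = 1
g(7) = mex{0} = 1
g(8) = mex{0,1} = 2
g(9) = mex{0,1} = 2
g(10) = mex{0,1} = 2
g(11) = mex{0,1} = 2
g(12) = mex{1,2} = 0
g(13) = mex{1,2} = 0
g(14) = mex{1,2} = 0
So g(14) = 0.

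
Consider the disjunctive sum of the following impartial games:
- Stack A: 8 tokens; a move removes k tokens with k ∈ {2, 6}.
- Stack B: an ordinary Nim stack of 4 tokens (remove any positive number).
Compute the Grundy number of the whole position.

4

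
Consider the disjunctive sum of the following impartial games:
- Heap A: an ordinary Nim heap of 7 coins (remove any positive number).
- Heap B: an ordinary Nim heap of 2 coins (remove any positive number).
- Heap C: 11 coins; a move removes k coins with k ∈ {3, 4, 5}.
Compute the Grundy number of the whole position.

4

Heap A is a plain Nim heap of size 7, so its Grundy value is 7.
Heap B is a plain Nim heap of size 2, so its Grundy value is 2.
Grundy values for heap C (subtraction set {3, 4, 5}):
g(0) = mex{} = 0
g(1) = mex{} = 0
g(2) = mex{} = 0
g(3) = mex{0} = 1
g(4) = mex{0} = 1
g(5) = mex{0} = 1
g(6) = mex{0,1} = 2
g(7) = mex{0,1} = 2
g(8) = mex{1} = 0
g(9) = mex{1,2} = 0
g(10) = mex{1,2} = 0
g(11) = mex{0,2} = 1
So g(11) = 1.
By the Sprague-Grundy theorem, the Grundy value of a sum of independent games is the XOR of the component values.
Combined value = 7 ⊕ 2 ⊕ 1 = 4.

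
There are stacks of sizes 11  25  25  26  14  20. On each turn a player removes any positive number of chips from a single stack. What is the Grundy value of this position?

11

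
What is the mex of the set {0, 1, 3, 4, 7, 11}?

The values 0, 1 are all present; 2 is the first non-negative integer missing from the set.

2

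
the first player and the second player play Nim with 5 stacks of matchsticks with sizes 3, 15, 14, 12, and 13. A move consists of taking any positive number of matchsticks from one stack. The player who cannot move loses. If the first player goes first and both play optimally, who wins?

the first player wins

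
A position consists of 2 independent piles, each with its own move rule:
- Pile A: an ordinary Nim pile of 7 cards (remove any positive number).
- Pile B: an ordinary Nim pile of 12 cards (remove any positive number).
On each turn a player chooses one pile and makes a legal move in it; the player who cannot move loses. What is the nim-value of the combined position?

11

Pile A is a plain Nim pile of size 7, so its Grundy value is 7.
Pile B is a plain Nim pile of size 12, so its Grundy value is 12.
By the Sprague-Grundy theorem, the Grundy value of a sum of independent games is the XOR of the component values.
Combined value = 7 XOR 12 = 11.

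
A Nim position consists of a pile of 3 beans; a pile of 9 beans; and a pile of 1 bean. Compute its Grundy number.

Compute the nim-sum pairwise:
3 ^ 9 = 10
10 ^ 1 = 11

11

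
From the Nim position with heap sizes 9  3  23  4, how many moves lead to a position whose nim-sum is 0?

1

Nim-sum: 9 ^ 3 ^ 23 ^ 4 = 25.
The overall nim-sum is X = 25. A heap of size p has a winning move iff p XOR X < p (reduce it to p XOR X).
  9: 9 XOR 25 = 16 ≥ 9 — no move.
  3: 3 XOR 25 = 26 ≥ 3 — no move.
  23: 23 XOR 25 = 14 < 23 — winning move (to 14).
  4: 4 XOR 25 = 29 ≥ 4 — no move.
That gives 1 winning move.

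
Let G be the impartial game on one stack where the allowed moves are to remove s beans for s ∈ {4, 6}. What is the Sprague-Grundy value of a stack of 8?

2

Build the Grundy sequence with g(k) = mex{g(k−s) : s ∈ {4, 6}, s ≤ k}:
g(0) = mex{} = 0
g(1) = mex{} = 0
g(2) = mex{} = 0
g(3) = mex{} = 0
g(4) = mex{0} = 1
g(5) = mex{0} = 1
g(6) = mex{0} = 1
g(7) = mex{0} = 1
g(8) = mex{0,1} = 2
So g(8) = 2.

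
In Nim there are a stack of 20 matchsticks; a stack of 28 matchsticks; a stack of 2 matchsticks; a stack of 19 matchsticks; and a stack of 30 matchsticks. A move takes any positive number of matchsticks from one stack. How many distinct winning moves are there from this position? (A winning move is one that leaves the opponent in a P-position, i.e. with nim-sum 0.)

Bitwise XOR of the heap sizes:
  10100  (20)
  11100  (28)
  00010  (2)
  10011  (19)
  11110  (30)
  -----
  00111  (7)
The overall nim-sum is X = 7. A stack of size p has a winning move iff p XOR X < p (reduce it to p XOR X).
  20: 20 XOR 7 = 19 < 20 — winning move (to 19).
  28: 28 XOR 7 = 27 < 28 — winning move (to 27).
  2: 2 XOR 7 = 5 ≥ 2 — no move.
  19: 19 XOR 7 = 20 ≥ 19 — no move.
  30: 30 XOR 7 = 25 < 30 — winning move (to 25).
That gives 3 winning moves.

3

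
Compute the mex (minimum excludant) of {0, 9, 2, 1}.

3

The values 0, 1, 2 are all present; 3 is the first non-negative integer missing from the set.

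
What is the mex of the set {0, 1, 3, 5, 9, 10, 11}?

2

The values 0, 1 are all present; 2 is the first non-negative integer missing from the set.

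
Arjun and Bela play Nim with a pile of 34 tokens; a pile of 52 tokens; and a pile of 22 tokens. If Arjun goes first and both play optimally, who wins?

Compute the nim-sum pairwise:
34 ^ 52 = 22
22 ^ 22 = 0
The nim-sum is 0, so this is a P-position: the player to move is in a losing position under optimal play; Arjun is about to move from it and so loses — Bela wins.

Bela wins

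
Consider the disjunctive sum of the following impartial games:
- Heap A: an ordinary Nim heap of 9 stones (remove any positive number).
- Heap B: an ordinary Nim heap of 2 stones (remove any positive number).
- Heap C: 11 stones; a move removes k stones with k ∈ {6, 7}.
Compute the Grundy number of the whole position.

Heap A is a plain Nim heap of size 9, so its Grundy value is 9.
Heap B is a plain Nim heap of size 2, so its Grundy value is 2.
For heap C, compute g(0), g(1), … with moves {6, 7}:
k:     0  1  2  3  4  5  6  7  8  9 10 11
g(k):  0  0  0  0  0  0  1  1  1  1  1  1
So g(11) = 1.
The value of a disjunctive sum is the nim-sum of the parts.
Combined value = 9 ⊕ 2 ⊕ 1 = 10.

10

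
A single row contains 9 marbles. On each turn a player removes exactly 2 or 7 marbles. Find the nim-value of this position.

0

Compute g(0), g(1), … for moves {2, 7}:
g(0) = mex{} = 0
g(1) = mex{} = 0
g(2) = mex{0} = 1
g(3) = mex{0} = 1
g(4) = mex{1} = 0
g(5) = mex{1} = 0
g(6) = mex{0} = 1
g(7) = mex{0} = 1
g(8) = mex{0,1} = 2
g(9) = mex{1} = 0
So g(9) = 0.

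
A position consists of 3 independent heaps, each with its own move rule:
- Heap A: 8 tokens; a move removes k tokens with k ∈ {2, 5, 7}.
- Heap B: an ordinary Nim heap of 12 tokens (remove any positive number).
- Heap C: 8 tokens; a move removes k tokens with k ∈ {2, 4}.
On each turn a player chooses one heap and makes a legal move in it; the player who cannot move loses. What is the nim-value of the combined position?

15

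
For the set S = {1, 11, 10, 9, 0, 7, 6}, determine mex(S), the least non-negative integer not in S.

The values 0, 1 are all present; 2 is the first non-negative integer missing from the set.

2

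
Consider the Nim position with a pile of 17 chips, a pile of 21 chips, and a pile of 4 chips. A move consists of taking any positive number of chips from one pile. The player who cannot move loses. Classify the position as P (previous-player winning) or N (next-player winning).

Compute the nim-sum pairwise:
17 ^ 21 = 4
4 ^ 4 = 0
The nim-sum is 0, so this is a P-position: the player to move is in a losing position under optimal play.

P-position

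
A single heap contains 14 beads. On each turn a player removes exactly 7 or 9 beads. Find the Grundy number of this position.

2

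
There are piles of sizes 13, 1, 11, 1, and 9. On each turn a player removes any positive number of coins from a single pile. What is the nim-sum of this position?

15

Write each in binary and XOR column by column:
  1101  (13)
  0001  (1)
  1011  (11)
  0001  (1)
  1001  (9)
  ----
  1111  (15)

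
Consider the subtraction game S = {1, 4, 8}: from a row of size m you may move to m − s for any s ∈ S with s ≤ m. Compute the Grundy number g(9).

Grundy values for subtraction set {1, 4, 8}:
k:     0  1  2  3  4  5  6  7  8  9
g(k):  0  1  0  1  2  0  1  0  1  2
So g(9) = 2.

2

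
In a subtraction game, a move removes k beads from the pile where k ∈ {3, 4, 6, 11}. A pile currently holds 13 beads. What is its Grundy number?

1

Grundy values for subtraction set {3, 4, 6, 11}:
g(0) = mex{} = 0
g(1) = mex{} = 0
g(2) = mex{} = 0
g(3) = mex{0} = 1
g(4) = mex{0} = 1
g(5) = mex{0} = 1
g(6) = mex{0,1} = 2
g(7) = mex{0,1} = 2
g(8) = mex{0,1} = 2
g(9) = mex{1,2} = 0
g(10) = mex{1,2} = 0
g(11) = mex{0,1,2} = 3
g(12) = mex{0,2} = 1
g(13) = mex{0,2} = 1
So g(13) = 1.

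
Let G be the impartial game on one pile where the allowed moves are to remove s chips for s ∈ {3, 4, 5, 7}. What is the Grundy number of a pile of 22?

0

Build the Grundy sequence with g(k) = mex{g(k−s) : s ∈ {3, 4, 5, 7}, s ≤ k}:
k:     0  1  2  3  4  5  6  7  8  9 10 11 12 13 14 15 16 17 18 19 20 21 22
g(k):  0  0  0  1  1  1  2  2  2  3  0  0  0  1  1  1  2  2  2  3  0  0  0
So g(22) = 0.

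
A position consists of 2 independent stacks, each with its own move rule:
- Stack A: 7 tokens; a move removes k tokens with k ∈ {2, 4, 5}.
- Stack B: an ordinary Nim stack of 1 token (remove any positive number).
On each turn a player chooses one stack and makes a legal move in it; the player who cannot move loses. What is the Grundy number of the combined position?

1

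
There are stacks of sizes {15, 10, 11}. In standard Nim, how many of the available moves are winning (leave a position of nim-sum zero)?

3

Bitwise XOR of the heap sizes:
  1111  (15)
  1010  (10)
  1011  (11)
  ----
  1110  (14)
The overall nim-sum is X = 14. A stack of size p has a winning move iff p XOR X < p (reduce it to p XOR X).
  15: 15 XOR 14 = 1 < 15 — winning move (to 1).
  10: 10 XOR 14 = 4 < 10 — winning move (to 4).
  11: 11 XOR 14 = 5 < 11 — winning move (to 5).
That gives 3 winning moves.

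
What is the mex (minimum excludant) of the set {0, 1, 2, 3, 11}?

4

The values 0, 1, 2, 3 are all present; 4 is the first non-negative integer missing from the set.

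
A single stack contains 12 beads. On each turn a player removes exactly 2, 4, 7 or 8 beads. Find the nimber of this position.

Build the Grundy sequence with g(k) = mex{g(k−s) : s ∈ {2, 4, 7, 8}, s ≤ k}:
k:     0  1  2  3  4  5  6  7  8  9 10 11 12
g(k):  0  0  1  1  2  2  0  3  1  4  2  0  0
So g(12) = 0.

0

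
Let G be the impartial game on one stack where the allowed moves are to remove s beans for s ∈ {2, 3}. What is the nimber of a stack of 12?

1

Build the Grundy sequence with g(k) = mex{g(k−s) : s ∈ {2, 3}, s ≤ k}:
g(0) = mex{} = 0
g(1) = mex{} = 0
g(2) = mex{0} = 1
g(3) = mex{0} = 1
g(4) = mex{0,1} = 2
g(5) = mex{1} = 0
g(6) = mex{1,2} = 0
g(7) = mex{0,2} = 1
g(8) = mex{0} = 1
g(9) = mex{0,1} = 2
g(10) = mex{1} = 0
g(11) = mex{1,2} = 0
g(12) = mex{0,2} = 1
So g(12) = 1.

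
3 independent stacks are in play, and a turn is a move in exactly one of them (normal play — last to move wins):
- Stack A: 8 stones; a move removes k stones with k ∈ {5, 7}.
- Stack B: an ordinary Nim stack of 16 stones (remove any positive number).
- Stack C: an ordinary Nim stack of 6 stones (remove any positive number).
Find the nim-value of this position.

Build the Grundy sequence for stack A with g(k) = mex{g(k−s) : s ∈ {5, 7}, s ≤ k}:
k:     0  1  2  3  4  5  6  7  8
g(k):  0  0  0  0  0  1  1  1  1
So g(8) = 1.
Stack B is a plain Nim stack of size 16, so its Grundy value is 16.
Stack C is a plain Nim stack of size 6, so its Grundy value is 6.
By the Sprague-Grundy theorem, the Grundy value of a sum of independent games is the XOR of the component values.
Combined value = 1 XOR 16 XOR 6 = 23.

23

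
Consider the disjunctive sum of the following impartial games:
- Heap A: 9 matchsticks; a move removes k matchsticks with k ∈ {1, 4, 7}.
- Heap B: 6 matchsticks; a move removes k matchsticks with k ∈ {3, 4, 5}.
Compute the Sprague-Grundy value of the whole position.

3

Grundy values for heap A (subtraction set {1, 4, 7}):
k:     0  1  2  3  4  5  6  7  8  9
g(k):  0  1  0  1  2  0  1  2  0  1
So g(9) = 1.
Grundy values for heap B (subtraction set {3, 4, 5}):
k:     0  1  2  3  4  5  6
g(k):  0  0  0  1  1  1  2
So g(6) = 2.
The value of a disjunctive sum is the nim-sum of the parts.
Combined value = 1 ⊕ 2 = 3.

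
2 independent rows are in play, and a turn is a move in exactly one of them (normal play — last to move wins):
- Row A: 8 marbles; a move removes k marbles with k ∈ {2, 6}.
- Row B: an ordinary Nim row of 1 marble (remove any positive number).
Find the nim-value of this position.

For row A, compute g(0), g(1), … with moves {2, 6}:
g(0) = mex{} = 0
g(1) = mex{} = 0
g(2) = mex{0} = 1
g(3) = mex{0} = 1
g(4) = mex{1} = 0
g(5) = mex{1} = 0
g(6) = mex{0} = 1
g(7) = mex{0} = 1
g(8) = mex{1} = 0
So g(8) = 0.
Row B is a plain Nim row of size 1, so its Grundy value is 1.
By the Sprague-Grundy theorem, the Grundy value of a sum of independent games is the XOR of the component values.
Combined value = 0 XOR 1 = 1.

1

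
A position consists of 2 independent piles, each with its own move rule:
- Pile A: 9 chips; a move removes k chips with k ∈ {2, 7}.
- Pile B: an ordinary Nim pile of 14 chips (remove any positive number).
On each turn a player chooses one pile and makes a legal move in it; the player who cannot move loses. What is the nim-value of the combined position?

14

For pile A, compute g(0), g(1), … with moves {2, 7}:
k:     0  1  2  3  4  5  6  7  8  9
g(k):  0  0  1  1  0  0  1  1  2  0
So g(9) = 0.
Pile B is a plain Nim pile of size 14, so its Grundy value is 14.
By the Sprague-Grundy theorem, the Grundy value of a sum of independent games is the XOR of the component values.
Combined value = 0 ⊕ 14 = 14.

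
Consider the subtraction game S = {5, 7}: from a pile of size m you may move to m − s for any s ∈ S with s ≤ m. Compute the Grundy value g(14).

0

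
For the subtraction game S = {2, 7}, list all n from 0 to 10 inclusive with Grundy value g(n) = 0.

0, 1, 4, 5, 9, 10

Compute g(0), g(1), … for moves {2, 7}:
g(0) = mex{} = 0
g(1) = mex{} = 0
g(2) = mex{0} = 1
g(3) = mex{0} = 1
g(4) = mex{1} = 0
g(5) = mex{1} = 0
g(6) = mex{0} = 1
g(7) = mex{0} = 1
g(8) = mex{0,1} = 2
g(9) = mex{1} = 0
g(10) = mex{1,2} = 0
The P-positions (g = 0) in 0..10 are 0, 1, 4, 5, 9, 10.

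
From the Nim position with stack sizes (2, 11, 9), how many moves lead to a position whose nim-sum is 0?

Compute the nim-sum pairwise:
2 ^ 11 = 9
9 ^ 9 = 0
The nim-sum is already 0, so every move leaves a nonzero nim-sum — there are no winning moves.

0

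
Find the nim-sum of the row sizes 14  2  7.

Bitwise XOR of the heap sizes:
  1110  (14)
  0010  (2)
  0111  (7)
  ----
  1011  (11)

11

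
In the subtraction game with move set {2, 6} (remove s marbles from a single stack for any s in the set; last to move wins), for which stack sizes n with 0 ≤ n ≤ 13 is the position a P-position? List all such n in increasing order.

0, 1, 4, 5, 8, 9, 12, 13

Build the Grundy sequence with g(k) = mex{g(k−s) : s ∈ {2, 6}, s ≤ k}:
g(0) = mex{} = 0
g(1) = mex{} = 0
g(2) = mex{0} = 1
g(3) = mex{0} = 1
g(4) = mex{1} = 0
g(5) = mex{1} = 0
g(6) = mex{0} = 1
g(7) = mex{0} = 1
g(8) = mex{1} = 0
g(9) = mex{1} = 0
g(10) = mex{0} = 1
g(11) = mex{0} = 1
g(12) = mex{1} = 0
g(13) = mex{1} = 0
The P-positions (g = 0) in 0..13 are 0, 1, 4, 5, 8, 9, 12, 13.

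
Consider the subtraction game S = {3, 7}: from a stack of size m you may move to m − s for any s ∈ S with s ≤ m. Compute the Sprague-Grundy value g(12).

0

Build the Grundy sequence with g(k) = mex{g(k−s) : s ∈ {3, 7}, s ≤ k}:
k:     0  1  2  3  4  5  6  7  8  9 10 11 12
g(k):  0  0  0  1  1  1  0  2  2  1  0  0  0
So g(12) = 0.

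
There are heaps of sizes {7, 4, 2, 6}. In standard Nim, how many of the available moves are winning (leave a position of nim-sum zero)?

3

Nim-sum: 7 ^ 4 ^ 2 ^ 6 = 7.
The overall nim-sum is X = 7. A heap of size p has a winning move iff p XOR X < p (reduce it to p XOR X).
  7: 7 XOR 7 = 0 < 7 — winning move (to 0).
  4: 4 XOR 7 = 3 < 4 — winning move (to 3).
  2: 2 XOR 7 = 5 ≥ 2 — no move.
  6: 6 XOR 7 = 1 < 6 — winning move (to 1).
That gives 3 winning moves.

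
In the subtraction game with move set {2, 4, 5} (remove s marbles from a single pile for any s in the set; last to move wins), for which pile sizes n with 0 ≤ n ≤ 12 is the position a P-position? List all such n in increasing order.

0, 1, 7, 8

Compute g(0), g(1), … for moves {2, 4, 5}:
k:     0  1  2  3  4  5  6  7  8  9 10 11 12
g(k):  0  0  1  1  2  2  3  0  0  1  1  2  2
The P-positions (g = 0) in 0..12 are 0, 1, 7, 8.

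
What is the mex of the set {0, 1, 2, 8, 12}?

3

The values 0, 1, 2 are all present; 3 is the first non-negative integer missing from the set.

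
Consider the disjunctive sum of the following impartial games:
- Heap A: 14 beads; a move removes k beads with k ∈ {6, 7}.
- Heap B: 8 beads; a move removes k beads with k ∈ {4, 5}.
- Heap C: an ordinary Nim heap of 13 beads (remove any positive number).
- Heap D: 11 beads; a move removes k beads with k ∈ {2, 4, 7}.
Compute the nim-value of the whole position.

14

Build the Grundy sequence for heap A with g(k) = mex{g(k−s) : s ∈ {6, 7}, s ≤ k}:
g(0) = mex{} = 0
g(1) = mex{} = 0
g(2) = mex{} = 0
g(3) = mex{} = 0
g(4) = mex{} = 0
g(5) = mex{} = 0
g(6) = mex{0} = 1
g(7) = mex{0} = 1
g(8) = mex{0} = 1
g(9) = mex{0} = 1
g(10) = mex{0} = 1
g(11) = mex{0} = 1
g(12) = mex{0,1} = 2
g(13) = mex{1} = 0
g(14) = mex{1} = 0
So g(14) = 0.
Build the Grundy sequence for heap B with g(k) = mex{g(k−s) : s ∈ {4, 5}, s ≤ k}:
k:     0  1  2  3  4  5  6  7  8
g(k):  0  0  0  0  1  1  1  1  2
So g(8) = 2.
Heap C is a plain Nim heap of size 13, so its Grundy value is 13.
For heap D, compute g(0), g(1), … with moves {2, 4, 7}:
k:     0  1  2  3  4  5  6  7  8  9 10 11
g(k):  0  0  1  1  2  2  0  3  1  0  2  1
So g(11) = 1.
By the Sprague-Grundy theorem, the Grundy value of a sum of independent games is the XOR of the component values.
Combined value = 0 XOR 2 XOR 13 XOR 1 = 14.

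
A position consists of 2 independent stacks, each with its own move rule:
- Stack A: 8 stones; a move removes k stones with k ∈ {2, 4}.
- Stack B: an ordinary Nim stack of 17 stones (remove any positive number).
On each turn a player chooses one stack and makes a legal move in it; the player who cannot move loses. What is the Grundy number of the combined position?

16

For stack A, compute g(0), g(1), … with moves {2, 4}:
g(0) = mex{} = 0
g(1) = mex{} = 0
g(2) = mex{0} = 1
g(3) = mex{0} = 1
g(4) = mex{0,1} = 2
g(5) = mex{0,1} = 2
g(6) = mex{1,2} = 0
g(7) = mex{1,2} = 0
g(8) = mex{0,2} = 1
So g(8) = 1.
Stack B is a plain Nim stack of size 17, so its Grundy value is 17.
By the Sprague-Grundy theorem, the Grundy value of a sum of independent games is the XOR of the component values.
Combined value = 1 ⊕ 17 = 16.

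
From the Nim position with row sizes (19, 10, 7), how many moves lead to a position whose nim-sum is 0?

Bitwise XOR of the heap sizes:
  10011  (19)
  01010  (10)
  00111  (7)
  -----
  11110  (30)
The overall nim-sum is X = 30. A row of size p has a winning move iff p XOR X < p (reduce it to p XOR X).
  19: 19 XOR 30 = 13 < 19 — winning move (to 13).
  10: 10 XOR 30 = 20 ≥ 10 — no move.
  7: 7 XOR 30 = 25 ≥ 7 — no move.
That gives 1 winning move.

1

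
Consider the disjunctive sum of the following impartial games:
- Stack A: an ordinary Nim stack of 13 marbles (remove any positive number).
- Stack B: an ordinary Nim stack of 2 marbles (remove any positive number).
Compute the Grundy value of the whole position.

15

Stack A is a plain Nim stack of size 13, so its Grundy value is 13.
Stack B is a plain Nim stack of size 2, so its Grundy value is 2.
By the Sprague-Grundy theorem, the Grundy value of a sum of independent games is the XOR of the component values.
Combined value = 13 ⊕ 2 = 15.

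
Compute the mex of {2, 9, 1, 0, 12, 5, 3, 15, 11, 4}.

The values 0, 1, 2, 3, 4, 5 are all present; 6 is the first non-negative integer missing from the set.

6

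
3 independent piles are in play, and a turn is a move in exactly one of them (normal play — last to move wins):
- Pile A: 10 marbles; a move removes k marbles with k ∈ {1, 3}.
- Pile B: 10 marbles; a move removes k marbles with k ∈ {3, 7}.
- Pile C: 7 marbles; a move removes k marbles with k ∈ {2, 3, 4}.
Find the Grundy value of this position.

For pile A, compute g(0), g(1), … with moves {1, 3}:
g(0) = mex{} = 0
g(1) = mex{0} = 1
g(2) = mex{1} = 0
g(3) = mex{0} = 1
g(4) = mex{1} = 0
g(5) = mex{0} = 1
g(6) = mex{1} = 0
g(7) = mex{0} = 1
g(8) = mex{1} = 0
g(9) = mex{0} = 1
g(10) = mex{1} = 0
So g(10) = 0.
Grundy values for pile B (subtraction set {3, 7}):
k:     0  1  2  3  4  5  6  7  8  9 10
g(k):  0  0  0  1  1  1  0  2  2  1  0
So g(10) = 0.
Build the Grundy sequence for pile C with g(k) = mex{g(k−s) : s ∈ {2, 3, 4}, s ≤ k}:
k:     0  1  2  3  4  5  6  7
g(k):  0  0  1  1  2  2  0  0
So g(7) = 0.
The value of a disjunctive sum is the nim-sum of the parts.
Combined value = 0 ⊕ 0 ⊕ 0 = 0.

0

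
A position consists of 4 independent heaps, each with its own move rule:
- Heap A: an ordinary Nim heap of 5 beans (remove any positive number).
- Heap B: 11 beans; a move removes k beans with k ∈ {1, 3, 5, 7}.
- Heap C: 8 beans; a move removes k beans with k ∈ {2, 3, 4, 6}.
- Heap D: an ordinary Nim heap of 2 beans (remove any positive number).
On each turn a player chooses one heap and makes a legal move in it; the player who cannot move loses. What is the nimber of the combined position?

6

Heap A is a plain Nim heap of size 5, so its Grundy value is 5.
Build the Grundy sequence for heap B with g(k) = mex{g(k−s) : s ∈ {1, 3, 5, 7}, s ≤ k}:
g(0) = mex{} = 0
g(1) = mex{0} = 1
g(2) = mex{1} = 0
g(3) = mex{0} = 1
g(4) = mex{1} = 0
g(5) = mex{0} = 1
g(6) = mex{1} = 0
g(7) = mex{0} = 1
g(8) = mex{1} = 0
g(9) = mex{0} = 1
g(10) = mex{1} = 0
g(11) = mex{0} = 1
So g(11) = 1.
For heap C, compute g(0), g(1), … with moves {2, 3, 4, 6}:
g(0) = mex{} = 0
g(1) = mex{} = 0
g(2) = mex{0} = 1
g(3) = mex{0} = 1
g(4) = mex{0,1} = 2
g(5) = mex{0,1} = 2
g(6) = mex{0,1,2} = 3
g(7) = mex{0,1,2} = 3
g(8) = mex{1,2,3} = 0
So g(8) = 0.
Heap D is a plain Nim heap of size 2, so its Grundy value is 2.
By the Sprague-Grundy theorem, the Grundy value of a sum of independent games is the XOR of the component values.
Combined value = 5 ⊕ 1 ⊕ 0 ⊕ 2 = 6.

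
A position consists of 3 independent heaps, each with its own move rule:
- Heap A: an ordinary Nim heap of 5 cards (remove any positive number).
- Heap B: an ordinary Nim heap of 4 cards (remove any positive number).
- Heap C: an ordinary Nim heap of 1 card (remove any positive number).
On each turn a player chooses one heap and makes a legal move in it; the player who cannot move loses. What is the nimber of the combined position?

Heap A is a plain Nim heap of size 5, so its Grundy value is 5.
Heap B is a plain Nim heap of size 4, so its Grundy value is 4.
Heap C is a plain Nim heap of size 1, so its Grundy value is 1.
The value of a disjunctive sum is the nim-sum of the parts.
Combined value = 5 ⊕ 4 ⊕ 1 = 0.

0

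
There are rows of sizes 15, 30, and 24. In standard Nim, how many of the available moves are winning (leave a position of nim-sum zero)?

3

Nim-sum: 15 XOR 30 XOR 24 = 9.
The overall nim-sum is X = 9. A row of size p has a winning move iff p XOR X < p (reduce it to p XOR X).
  15: 15 XOR 9 = 6 < 15 — winning move (to 6).
  30: 30 XOR 9 = 23 < 30 — winning move (to 23).
  24: 24 XOR 9 = 17 < 24 — winning move (to 17).
That gives 3 winning moves.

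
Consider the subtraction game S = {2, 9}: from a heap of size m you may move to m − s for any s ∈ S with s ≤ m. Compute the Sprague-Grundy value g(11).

0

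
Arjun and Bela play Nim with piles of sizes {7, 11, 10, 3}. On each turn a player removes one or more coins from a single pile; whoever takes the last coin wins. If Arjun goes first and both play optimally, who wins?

Compute the nim-sum pairwise:
7 ⊕ 11 = 12
12 ⊕ 10 = 6
6 ⊕ 3 = 5
The nim-sum is 5 ≠ 0, so this is an N-position: the player to move can win; Arjun has a winning move.

Arjun wins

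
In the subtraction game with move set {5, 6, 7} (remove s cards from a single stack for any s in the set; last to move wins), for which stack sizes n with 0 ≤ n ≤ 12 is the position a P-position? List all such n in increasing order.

0, 1, 2, 3, 4, 12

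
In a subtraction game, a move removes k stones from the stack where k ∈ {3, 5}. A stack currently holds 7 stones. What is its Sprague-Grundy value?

2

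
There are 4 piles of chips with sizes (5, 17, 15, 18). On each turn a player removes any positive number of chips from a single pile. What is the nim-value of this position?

9

Compute the nim-sum pairwise:
5 XOR 17 = 20
20 XOR 15 = 27
27 XOR 18 = 9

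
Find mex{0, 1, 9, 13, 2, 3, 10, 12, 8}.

4

The values 0, 1, 2, 3 are all present; 4 is the first non-negative integer missing from the set.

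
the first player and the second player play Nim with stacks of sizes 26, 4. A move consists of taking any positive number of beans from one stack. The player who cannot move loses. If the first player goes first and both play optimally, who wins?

Nim-sum: 26 XOR 4 = 30.
The nim-sum is 30 ≠ 0, so this is an N-position: the player to move can win; the first player has a winning move.

the first player wins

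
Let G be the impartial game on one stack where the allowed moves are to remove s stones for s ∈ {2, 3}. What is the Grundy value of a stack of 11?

0

Build the Grundy sequence with g(k) = mex{g(k−s) : s ∈ {2, 3}, s ≤ k}:
g(0) = mex{} = 0
g(1) = mex{} = 0
g(2) = mex{0} = 1
g(3) = mex{0} = 1
g(4) = mex{0,1} = 2
g(5) = mex{1} = 0
g(6) = mex{1,2} = 0
g(7) = mex{0,2} = 1
g(8) = mex{0} = 1
g(9) = mex{0,1} = 2
g(10) = mex{1} = 0
g(11) = mex{1,2} = 0
So g(11) = 0.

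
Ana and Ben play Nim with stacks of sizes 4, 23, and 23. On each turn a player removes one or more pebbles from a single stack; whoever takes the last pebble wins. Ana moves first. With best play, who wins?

Compute the nim-sum pairwise:
4 ^ 23 = 19
19 ^ 23 = 4
The nim-sum is 4 ≠ 0, so this is an N-position: the player to move can win; Ana has a winning move.

Ana wins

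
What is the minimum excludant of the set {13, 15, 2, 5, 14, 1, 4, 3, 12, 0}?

6

The values 0, 1, 2, 3, 4, 5 are all present; 6 is the first non-negative integer missing from the set.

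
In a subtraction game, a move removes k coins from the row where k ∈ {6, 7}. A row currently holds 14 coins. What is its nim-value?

0

Compute g(0), g(1), … for moves {6, 7}:
g(0) = mex{} = 0
g(1) = mex{} = 0
g(2) = mex{} = 0
g(3) = mex{} = 0
g(4) = mex{} = 0
g(5) = mex{} = 0
g(6) = mex{0} = 1
g(7) = mex{0} = 1
g(8) = mex{0} = 1
g(9) = mex{0} = 1
g(10) = mex{0} = 1
g(11) = mex{0} = 1
g(12) = mex{0,1} = 2
g(13) = mex{1} = 0
g(14) = mex{1} = 0
So g(14) = 0.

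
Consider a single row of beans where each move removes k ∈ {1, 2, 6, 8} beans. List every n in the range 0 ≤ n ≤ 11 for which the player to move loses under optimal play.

Compute g(0), g(1), … for moves {1, 2, 6, 8}:
k:     0  1  2  3  4  5  6  7  8  9 10 11
g(k):  0  1  2  0  1  2  3  0  1  2  0  1
The P-positions (g = 0) in 0..11 are 0, 3, 7, 10.

0, 3, 7, 10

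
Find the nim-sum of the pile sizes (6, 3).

Compute the nim-sum pairwise:
6 XOR 3 = 5

5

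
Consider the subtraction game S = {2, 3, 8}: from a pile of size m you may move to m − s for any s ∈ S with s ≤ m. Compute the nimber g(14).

Compute g(0), g(1), … for moves {2, 3, 8}:
k:     0  1  2  3  4  5  6  7  8  9 10 11 12 13 14
g(k):  0  0  1  1  2  0  0  1  1  2  0  0  1  1  2
So g(14) = 2.

2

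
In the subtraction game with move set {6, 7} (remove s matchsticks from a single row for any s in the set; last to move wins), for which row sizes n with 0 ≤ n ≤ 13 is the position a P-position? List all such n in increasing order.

0, 1, 2, 3, 4, 5, 13

Build the Grundy sequence with g(k) = mex{g(k−s) : s ∈ {6, 7}, s ≤ k}:
g(0) = mex{} = 0
g(1) = mex{} = 0
g(2) = mex{} = 0
g(3) = mex{} = 0
g(4) = mex{} = 0
g(5) = mex{} = 0
g(6) = mex{0} = 1
g(7) = mex{0} = 1
g(8) = mex{0} = 1
g(9) = mex{0} = 1
g(10) = mex{0} = 1
g(11) = mex{0} = 1
g(12) = mex{0,1} = 2
g(13) = mex{1} = 0
The P-positions (g = 0) in 0..13 are 0, 1, 2, 3, 4, 5, 13.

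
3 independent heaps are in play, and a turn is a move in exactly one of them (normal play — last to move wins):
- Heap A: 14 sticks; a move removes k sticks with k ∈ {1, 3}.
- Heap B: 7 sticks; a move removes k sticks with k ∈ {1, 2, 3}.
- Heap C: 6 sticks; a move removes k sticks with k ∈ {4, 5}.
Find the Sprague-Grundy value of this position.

2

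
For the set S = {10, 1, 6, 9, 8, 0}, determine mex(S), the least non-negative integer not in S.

The values 0, 1 are all present; 2 is the first non-negative integer missing from the set.

2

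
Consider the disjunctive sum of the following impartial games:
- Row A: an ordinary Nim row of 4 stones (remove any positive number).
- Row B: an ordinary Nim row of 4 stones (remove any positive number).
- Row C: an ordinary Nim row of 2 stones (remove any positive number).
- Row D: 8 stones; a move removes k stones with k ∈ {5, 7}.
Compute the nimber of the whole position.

3

Row A is a plain Nim row of size 4, so its Grundy value is 4.
Row B is a plain Nim row of size 4, so its Grundy value is 4.
Row C is a plain Nim row of size 2, so its Grundy value is 2.
Grundy values for row D (subtraction set {5, 7}):
k:     0  1  2  3  4  5  6  7  8
g(k):  0  0  0  0  0  1  1  1  1
So g(8) = 1.
The value of a disjunctive sum is the nim-sum of the parts.
Combined value = 4 XOR 4 XOR 2 XOR 1 = 3.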